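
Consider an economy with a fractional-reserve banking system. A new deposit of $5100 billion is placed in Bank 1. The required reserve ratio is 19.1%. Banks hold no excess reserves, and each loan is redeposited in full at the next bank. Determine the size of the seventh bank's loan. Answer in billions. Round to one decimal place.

Each bank lends a fraction (1 − rr) = 0.8090 of the deposit it receives, so Bank 7 receives 5100·0.8090^6 and lends 5100·0.8090^7 ≈ 1156.6709 billion.

$1156.7 billion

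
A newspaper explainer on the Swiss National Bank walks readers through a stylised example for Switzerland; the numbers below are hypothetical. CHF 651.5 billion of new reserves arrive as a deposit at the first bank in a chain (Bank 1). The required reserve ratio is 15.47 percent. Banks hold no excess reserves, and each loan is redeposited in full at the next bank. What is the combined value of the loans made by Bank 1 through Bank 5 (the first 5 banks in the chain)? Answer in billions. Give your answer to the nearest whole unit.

CHF 2024 billion

Bank i lends (1 − rr)^i of the original deposit: Bank 1 lends 651.5·0.8453 ≈ 550.7129, Bank 2 lends 651.5·0.8453² ≈ 465.5177, and so on.
Summing a geometric series: total = 651.5·[0.8453·(1 − 0.8453^5) / (1 − 0.8453)] ≈ 2023.5298 billion.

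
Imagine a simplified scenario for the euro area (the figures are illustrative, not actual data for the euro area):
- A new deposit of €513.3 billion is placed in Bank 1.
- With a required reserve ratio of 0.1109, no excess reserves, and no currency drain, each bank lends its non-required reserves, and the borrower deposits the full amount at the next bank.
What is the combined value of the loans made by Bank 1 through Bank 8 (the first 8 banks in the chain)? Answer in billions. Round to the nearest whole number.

€2508 billion

Bank i lends (1 − rr)^i of the original deposit: Bank 1 lends 513.3·0.8891 ≈ 456.3750, Bank 2 lends 513.3·0.8891² ≈ 405.7630, and so on.
Summing a geometric series: total = 513.3·[0.8891·(1 − 0.8891^8) / (1 − 0.8891)] ≈ 2508.2706 billion.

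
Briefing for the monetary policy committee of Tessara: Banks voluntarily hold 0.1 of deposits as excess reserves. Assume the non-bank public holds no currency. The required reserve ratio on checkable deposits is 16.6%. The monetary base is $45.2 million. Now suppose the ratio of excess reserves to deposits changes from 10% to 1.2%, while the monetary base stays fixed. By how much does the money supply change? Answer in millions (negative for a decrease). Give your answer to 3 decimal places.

$84.008 million

Initially m₁ = 1 / (0.166 + 0.1) ≈ 3.759398, so M₁ = 3.759398 × 45.2 ≈ 169.9248 million.
After the change m₂ = 1 / (0.166 + 0.012) ≈ 5.617978, so M₂ = 5.617978 × 45.2 ≈ 253.9326 million.
ΔM = M₂ − M₁ = 253.9326 − 169.9248 = 84.0078 million.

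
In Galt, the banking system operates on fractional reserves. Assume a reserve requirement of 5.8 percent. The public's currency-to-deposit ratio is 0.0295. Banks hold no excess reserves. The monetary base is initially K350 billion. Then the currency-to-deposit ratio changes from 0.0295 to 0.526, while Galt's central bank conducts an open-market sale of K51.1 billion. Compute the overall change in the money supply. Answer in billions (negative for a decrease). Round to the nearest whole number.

-3337 billion

Before: m₁ = (1 + 0.0295) / (0.058 + 0.0295) ≈ 11.7657, MB₁ = 350, so M₁ = 11.7657 × 350 = 4117.995 billion.
After: m₂ = (1 + 0.526) / (0.058 + 0.526) ≈ 2.6130, MB₂ = 350 − 51.1 = 298.9, so M₂ = 2.6130 × 298.9 = 781.0257 billion.
ΔM = M₂ − M₁ = 781.0257 − 4117.995 = -3336.9693 billion.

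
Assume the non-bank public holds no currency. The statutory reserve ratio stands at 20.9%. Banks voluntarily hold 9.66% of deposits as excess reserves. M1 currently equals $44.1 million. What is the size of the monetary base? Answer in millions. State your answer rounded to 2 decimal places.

The money multiplier is m = 1 / (rr + e) = 1 / (0.209 + 0.0966) ≈ 3.27225.
MB = M / m = 44.1 / 3.27225 ≈ 13.477 million.

$13.48 million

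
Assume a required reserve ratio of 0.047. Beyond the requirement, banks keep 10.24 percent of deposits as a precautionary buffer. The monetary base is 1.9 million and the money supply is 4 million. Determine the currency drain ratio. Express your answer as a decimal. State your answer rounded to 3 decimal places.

0.620

Using m = M/MB = 4/1.9 ≈ 2.105263. From m = (1 + c)/(c + rr + e), rearranging gives 1 + c = m·(c + rr + e), so c·(1 − m) = m·(rr + e) − 1.
Hence c = [m·(rr + e) − 1]/(1 − m) = [2.105263 × (0.047 + 0.1024) − 1] / (1 − 2.105263) ≈ 0.620191.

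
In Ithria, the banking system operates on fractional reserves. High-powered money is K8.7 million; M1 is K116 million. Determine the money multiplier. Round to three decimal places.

13.333

The money multiplier is m = M / MB = 116 / 8.7 ≈ 13.33333.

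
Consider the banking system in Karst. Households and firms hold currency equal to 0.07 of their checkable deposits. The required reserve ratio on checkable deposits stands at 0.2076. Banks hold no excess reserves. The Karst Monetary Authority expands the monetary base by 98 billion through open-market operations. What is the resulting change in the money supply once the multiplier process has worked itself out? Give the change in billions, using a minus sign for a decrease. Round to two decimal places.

377.74 billion

The money multiplier is m = (1 + c) / (rr + c) = (1 + 0.07) / (0.2076 + 0.07) ≈ 3.85447.
The purchase adds 98 billion of base, so ΔM = m × ΔMB = 3.85447 × (+98) ≈ 377.7381 billion.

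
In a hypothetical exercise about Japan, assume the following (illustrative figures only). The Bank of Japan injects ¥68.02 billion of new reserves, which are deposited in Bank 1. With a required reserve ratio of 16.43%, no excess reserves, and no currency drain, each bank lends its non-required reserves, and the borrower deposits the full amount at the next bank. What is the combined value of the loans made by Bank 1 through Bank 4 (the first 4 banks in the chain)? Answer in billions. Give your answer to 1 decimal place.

Bank i lends (1 − rr)^i of the original deposit: Bank 1 lends 68.02·0.8357 ≈ 56.8443, Bank 2 lends 68.02·0.8357² ≈ 47.5048, and so on.
Summing a geometric series: total = 68.02·[0.8357·(1 − 0.8357^4) / (1 − 0.8357)] ≈ 177.2259 billion.

¥177.2 billion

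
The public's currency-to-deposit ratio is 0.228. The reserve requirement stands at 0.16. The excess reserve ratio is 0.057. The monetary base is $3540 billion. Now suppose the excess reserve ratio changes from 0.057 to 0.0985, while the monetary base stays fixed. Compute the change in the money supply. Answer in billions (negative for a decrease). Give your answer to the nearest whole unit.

-833 billion

Initially m₁ = (1 + 0.228) / (0.16 + 0.057 + 0.228) ≈ 2.75955, so M₁ = 2.75955 × 3540 = 9768.807 billion.
After the change m₂ = (1 + 0.228) / (0.16 + 0.0985 + 0.228) ≈ 2.52415, so M₂ = 2.52415 × 3540 = 8935.491 billion.
ΔM = M₂ − M₁ = 8935.491 − 9768.807 = -833.316 billion.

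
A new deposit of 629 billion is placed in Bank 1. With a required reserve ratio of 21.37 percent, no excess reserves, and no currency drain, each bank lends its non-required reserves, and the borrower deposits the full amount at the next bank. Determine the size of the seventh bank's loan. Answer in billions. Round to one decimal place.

Each bank lends a fraction (1 − rr) = 0.7863 of the deposit it receives, so Bank 7 receives 629·0.7863^6 and lends 629·0.7863^7 ≈ 116.8876 billion.

116.9 billion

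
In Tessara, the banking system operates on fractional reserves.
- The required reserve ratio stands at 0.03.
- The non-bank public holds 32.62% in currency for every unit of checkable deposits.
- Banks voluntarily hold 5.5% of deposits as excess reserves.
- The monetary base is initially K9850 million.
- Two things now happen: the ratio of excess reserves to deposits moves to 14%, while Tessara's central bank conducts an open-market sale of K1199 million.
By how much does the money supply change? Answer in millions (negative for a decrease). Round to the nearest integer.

Before: m₁ = (1 + 0.3262) / (0.03 + 0.055 + 0.3262) ≈ 3.22519, MB₁ = 9850, so M₁ = 3.22519 × 9850 = 31768.1215 million.
After: m₂ = (1 + 0.3262) / (0.03 + 0.14 + 0.3262) ≈ 2.67271, MB₂ = 9850 − 1199 = 8651, so M₂ = 2.67271 × 8651 ≈ 23121.6142 million.
ΔM = M₂ − M₁ = 23121.6142 − 31768.1215 = -8646.5073 million.

-8647 million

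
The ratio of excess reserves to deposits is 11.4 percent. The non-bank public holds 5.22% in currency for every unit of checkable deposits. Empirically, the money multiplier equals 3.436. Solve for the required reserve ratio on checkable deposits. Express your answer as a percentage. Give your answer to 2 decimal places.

14.00%

Using m = 3.436. Since m = (1 + c)/(c + rr + e), the denominator satisfies c + rr + e = (1 + c)/m = (1 + 0.0522) / 3.436 ≈ 0.306228.
With c = 0.0522 and e = 0.114, the required reserve ratio on checkable deposits is 0.306228 − 0.0522 − 0.114 = 0.140028.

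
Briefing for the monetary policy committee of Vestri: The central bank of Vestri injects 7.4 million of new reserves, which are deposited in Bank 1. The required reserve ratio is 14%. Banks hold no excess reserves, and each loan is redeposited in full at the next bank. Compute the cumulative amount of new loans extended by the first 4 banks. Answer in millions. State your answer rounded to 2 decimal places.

20.59 million

Bank i lends (1 − rr)^i of the original deposit: Bank 1 lends 7.4·0.8600 = 6.3640, Bank 2 lends 7.4·0.8600² ≈ 5.4730, and so on.
Summing a geometric series: total = 7.4·[0.8600·(1 − 0.8600^4) / (1 − 0.8600)] ≈ 20.5917 million.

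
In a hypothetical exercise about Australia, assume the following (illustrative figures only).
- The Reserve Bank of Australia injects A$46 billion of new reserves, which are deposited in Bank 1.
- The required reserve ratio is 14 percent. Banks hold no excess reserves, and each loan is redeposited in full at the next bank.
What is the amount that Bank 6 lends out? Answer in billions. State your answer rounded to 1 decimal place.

A$18.6 billion

Each bank lends a fraction (1 − rr) = 0.8600 of the deposit it receives, so Bank 6 receives 46·0.8600^5 and lends 46·0.8600^6 ≈ 18.6101 billion.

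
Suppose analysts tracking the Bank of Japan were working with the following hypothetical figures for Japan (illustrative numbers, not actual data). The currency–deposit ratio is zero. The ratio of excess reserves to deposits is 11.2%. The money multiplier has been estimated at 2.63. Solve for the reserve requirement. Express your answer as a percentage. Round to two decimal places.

26.82%

Using m = 2.63. Since m = (1 + c)/(c + rr + e), the denominator satisfies c + rr + e = (1 + c)/m = (1 + 0) / 2.63 ≈ 0.380228.
With c = 0 and e = 0.112, the reserve requirement is 0.380228 − 0 − 0.112 = 0.268228.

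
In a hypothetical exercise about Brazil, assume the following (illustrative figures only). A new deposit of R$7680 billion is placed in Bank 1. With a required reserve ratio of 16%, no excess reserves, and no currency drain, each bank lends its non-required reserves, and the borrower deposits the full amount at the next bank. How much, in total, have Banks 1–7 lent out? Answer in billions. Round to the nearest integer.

Bank i lends (1 − rr)^i of the original deposit: Bank 1 lends 7680·0.8400 = 6451.2000, Bank 2 lends 7680·0.8400² = 5419.0080, and so on.
Summing a geometric series: total = 7680·[0.8400·(1 − 0.8400^7) / (1 − 0.8400)] ≈ 28421.9572 billion.

R$28422 billion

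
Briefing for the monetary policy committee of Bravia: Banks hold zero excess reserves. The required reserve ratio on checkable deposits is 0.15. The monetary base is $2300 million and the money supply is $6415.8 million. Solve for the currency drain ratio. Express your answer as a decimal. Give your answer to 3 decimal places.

0.325

Using m = M/MB = 6415.8/2300 ≈ 2.789478. From m = (1 + c)/(c + rr + e), rearranging gives 1 + c = m·(c + rr + e), so c·(1 − m) = m·(rr + e) − 1.
Hence c = [m·(rr + e) − 1]/(1 − m) = [2.789478 × (0.15 + 0) − 1] / (1 − 2.789478) ≈ 0.324999.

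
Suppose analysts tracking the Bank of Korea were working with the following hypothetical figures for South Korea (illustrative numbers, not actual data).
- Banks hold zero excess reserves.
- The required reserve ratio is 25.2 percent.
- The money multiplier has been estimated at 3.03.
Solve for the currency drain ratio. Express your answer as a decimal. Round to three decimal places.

0.116

Using m = 3.03. From m = (1 + c)/(c + rr + e), rearranging gives 1 + c = m·(c + rr + e), so c·(1 − m) = m·(rr + e) − 1.
Hence c = [m·(rr + e) − 1]/(1 − m) = [3.03 × (0.252 + 0) − 1] / (1 − 3.03) ≈ 0.116473.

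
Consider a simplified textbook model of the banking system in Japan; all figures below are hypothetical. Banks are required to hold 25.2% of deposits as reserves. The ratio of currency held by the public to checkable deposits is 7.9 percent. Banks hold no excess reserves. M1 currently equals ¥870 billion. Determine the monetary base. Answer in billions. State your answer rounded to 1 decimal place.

¥266.9 billion

The money multiplier is m = (1 + c) / (rr + c) = (1 + 0.079) / (0.252 + 0.079) ≈ 3.25982.
MB = M / m = 870 / 3.25982 ≈ 266.8859 billion.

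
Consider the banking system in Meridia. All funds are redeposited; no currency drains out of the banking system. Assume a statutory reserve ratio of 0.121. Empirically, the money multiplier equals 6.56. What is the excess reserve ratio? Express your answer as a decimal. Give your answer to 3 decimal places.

Using m = 6.56. Since m = (1 + c)/(c + rr + e), the denominator satisfies c + rr + e = (1 + c)/m = (1 + 0) / 6.56 ≈ 0.152439.
With c = 0 and rr = 0.121, the excess reserve ratio is 0.152439 − 0 − 0.121 = 0.031439.

0.031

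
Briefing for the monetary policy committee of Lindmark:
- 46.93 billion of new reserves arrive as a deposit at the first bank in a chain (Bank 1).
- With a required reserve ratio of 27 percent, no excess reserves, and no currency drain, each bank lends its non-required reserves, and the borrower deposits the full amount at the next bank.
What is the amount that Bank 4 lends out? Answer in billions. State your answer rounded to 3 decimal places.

13.327 billion

Each bank lends a fraction (1 − rr) = 0.7300 of the deposit it receives, so Bank 4 receives 46.93·0.7300^3 and lends 46.93·0.7300^4 ≈ 13.3273 billion.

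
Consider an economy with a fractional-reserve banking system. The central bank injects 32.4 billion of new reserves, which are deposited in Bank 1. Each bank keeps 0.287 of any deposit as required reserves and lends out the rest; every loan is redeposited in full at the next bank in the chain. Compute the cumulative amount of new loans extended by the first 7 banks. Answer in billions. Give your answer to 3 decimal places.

Bank i lends (1 − rr)^i of the original deposit: Bank 1 lends 32.4·0.7130 = 23.1012, Bank 2 lends 32.4·0.7130² ≈ 16.4712, and so on.
Summing a geometric series: total = 32.4·[0.7130·(1 − 0.7130^7) / (1 − 0.7130)] ≈ 72.9518 billion.

72.952 billion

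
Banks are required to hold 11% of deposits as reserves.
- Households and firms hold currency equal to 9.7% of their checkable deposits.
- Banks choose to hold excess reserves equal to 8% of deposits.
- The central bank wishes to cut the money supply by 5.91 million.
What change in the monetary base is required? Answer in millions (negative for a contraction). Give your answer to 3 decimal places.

The money multiplier is m = (1 + c) / (rr + e + c) = (1 + 0.097) / (0.11 + 0.08 + 0.097) ≈ 3.82230.
ΔMB = ΔM / m = (−5.91) / 3.82230 ≈ -1.5462 million.

-1.546 million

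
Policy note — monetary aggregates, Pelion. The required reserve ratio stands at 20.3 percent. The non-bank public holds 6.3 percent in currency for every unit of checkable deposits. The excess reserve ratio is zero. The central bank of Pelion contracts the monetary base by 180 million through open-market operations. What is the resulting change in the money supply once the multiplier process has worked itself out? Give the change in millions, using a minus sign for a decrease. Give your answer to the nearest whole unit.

-719 million

The money multiplier is m = (1 + c) / (rr + c) = (1 + 0.063) / (0.203 + 0.063) ≈ 3.9962.
The sale removes 180 million of base, so ΔM = m × ΔMB = 3.9962 × (−180) = -719.316 million.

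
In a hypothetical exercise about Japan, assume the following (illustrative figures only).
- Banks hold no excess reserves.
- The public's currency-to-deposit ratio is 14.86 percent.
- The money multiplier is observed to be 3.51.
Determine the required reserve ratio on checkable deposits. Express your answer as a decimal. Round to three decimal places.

Using m = 3.51. Since m = (1 + c)/(c + rr + e), the denominator satisfies c + rr + e = (1 + c)/m = (1 + 0.1486) / 3.51 ≈ 0.327236.
With c = 0.1486 and e = 0, the required reserve ratio on checkable deposits is 0.327236 − 0.1486 − 0 = 0.178636.

0.179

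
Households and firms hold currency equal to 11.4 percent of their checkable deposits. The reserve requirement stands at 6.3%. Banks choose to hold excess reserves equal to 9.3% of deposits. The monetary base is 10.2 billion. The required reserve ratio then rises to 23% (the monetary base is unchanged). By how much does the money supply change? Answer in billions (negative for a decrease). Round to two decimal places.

Initially m₁ = (1 + 0.114) / (0.063 + 0.093 + 0.114) ≈ 4.12593, so M₁ = 4.12593 × 10.2 ≈ 42.0845 billion.
After the change m₂ = (1 + 0.114) / (0.23 + 0.093 + 0.114) ≈ 2.54920, so M₂ = 2.54920 × 10.2 ≈ 26.0018 billion.
ΔM = M₂ − M₁ = 26.0018 − 42.0845 = -16.0827 billion.

-16.08 billion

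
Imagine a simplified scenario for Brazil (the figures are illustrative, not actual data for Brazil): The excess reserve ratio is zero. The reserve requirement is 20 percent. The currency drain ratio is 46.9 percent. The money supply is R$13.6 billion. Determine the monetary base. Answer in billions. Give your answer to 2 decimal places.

R$6.19 billion

The money multiplier is m = (1 + c) / (rr + c) = (1 + 0.469) / (0.2 + 0.469) ≈ 2.19581.
MB = M / m = 13.6 / 2.19581 ≈ 6.1936 billion.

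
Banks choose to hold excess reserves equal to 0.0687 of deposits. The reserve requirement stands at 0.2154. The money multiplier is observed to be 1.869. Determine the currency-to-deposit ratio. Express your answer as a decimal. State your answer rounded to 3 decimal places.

0.540

Using m = 1.869. From m = (1 + c)/(c + rr + e), rearranging gives 1 + c = m·(c + rr + e), so c·(1 − m) = m·(rr + e) − 1.
Hence c = [m·(rr + e) − 1]/(1 − m) = [1.869 × (0.2154 + 0.0687) − 1] / (1 − 1.869) ≈ 0.539720.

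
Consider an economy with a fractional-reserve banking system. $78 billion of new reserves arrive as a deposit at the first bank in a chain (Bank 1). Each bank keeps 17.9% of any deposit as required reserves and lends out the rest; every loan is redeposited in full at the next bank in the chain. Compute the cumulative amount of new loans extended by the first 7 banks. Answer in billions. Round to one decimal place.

$267.8 billion

Bank i lends (1 − rr)^i of the original deposit: Bank 1 lends 78·0.8210 = 64.0380, Bank 2 lends 78·0.8210² ≈ 52.5752, and so on.
Summing a geometric series: total = 78·[0.8210·(1 − 0.8210^7) / (1 − 0.8210)] ≈ 267.8072 billion.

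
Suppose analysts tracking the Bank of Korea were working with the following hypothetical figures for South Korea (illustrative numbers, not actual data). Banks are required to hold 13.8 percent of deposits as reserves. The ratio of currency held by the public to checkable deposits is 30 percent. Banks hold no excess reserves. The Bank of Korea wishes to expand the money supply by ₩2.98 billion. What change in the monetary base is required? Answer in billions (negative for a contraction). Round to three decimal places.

₩1.004 billion

The money multiplier is m = (1 + c) / (rr + c) = (1 + 0.3) / (0.138 + 0.3) ≈ 2.96804.
ΔMB = ΔM / m = (+2.98) / 2.96804 ≈ 1.004 billion.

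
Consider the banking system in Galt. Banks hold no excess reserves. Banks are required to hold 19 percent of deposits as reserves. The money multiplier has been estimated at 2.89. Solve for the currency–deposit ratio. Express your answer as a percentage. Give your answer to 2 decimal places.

Using m = 2.89. From m = (1 + c)/(c + rr + e), rearranging gives 1 + c = m·(c + rr + e), so c·(1 − m) = m·(rr + e) − 1.
Hence c = [m·(rr + e) − 1]/(1 − m) = [2.89 × (0.19 + 0) − 1] / (1 − 2.89) ≈ 0.238571.

23.86%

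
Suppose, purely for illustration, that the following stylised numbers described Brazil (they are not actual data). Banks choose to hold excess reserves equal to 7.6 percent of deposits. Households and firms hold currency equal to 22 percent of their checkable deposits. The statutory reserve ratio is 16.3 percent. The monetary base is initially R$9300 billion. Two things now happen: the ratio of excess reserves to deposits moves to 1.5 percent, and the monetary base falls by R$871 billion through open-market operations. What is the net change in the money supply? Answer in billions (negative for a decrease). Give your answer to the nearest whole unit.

Before: m₁ = (1 + 0.22) / (0.163 + 0.076 + 0.22) ≈ 2.65795, MB₁ = 9300, so M₁ = 2.65795 × 9300 = 24718.935 billion.
After: m₂ = (1 + 0.22) / (0.163 + 0.015 + 0.22) ≈ 3.06533, MB₂ = 9300 − 871 = 8429, so M₂ = 3.06533 × 8429 ≈ 25837.6666 billion.
ΔM = M₂ − M₁ = 25837.6666 − 24718.935 = 1118.7316 billion.

R$1119 billion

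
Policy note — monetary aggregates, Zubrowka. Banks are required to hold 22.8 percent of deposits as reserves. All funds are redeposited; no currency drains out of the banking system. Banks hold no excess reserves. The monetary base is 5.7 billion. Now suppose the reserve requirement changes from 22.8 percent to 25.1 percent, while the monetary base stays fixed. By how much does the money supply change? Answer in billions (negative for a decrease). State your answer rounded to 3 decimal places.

-2.291 billion

Initially m₁ = 1 / (0.228) ≈ 4.38596, so M₁ = 4.38596 × 5.7 ≈ 25 billion.
After the change m₂ = 1 / (0.251) ≈ 3.98406, so M₂ = 3.98406 × 5.7 ≈ 22.7091 billion.
ΔM = M₂ − M₁ = 22.7091 − 25 = -2.2909 billion.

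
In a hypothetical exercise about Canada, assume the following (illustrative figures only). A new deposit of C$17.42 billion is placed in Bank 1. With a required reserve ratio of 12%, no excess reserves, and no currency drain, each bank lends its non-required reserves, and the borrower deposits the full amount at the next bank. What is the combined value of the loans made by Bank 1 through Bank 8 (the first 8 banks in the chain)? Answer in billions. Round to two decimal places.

Bank i lends (1 − rr)^i of the original deposit: Bank 1 lends 17.42·0.8800 = 15.3296, Bank 2 lends 17.42·0.8800² ≈ 13.4900, and so on.
Summing a geometric series: total = 17.42·[0.8800·(1 − 0.8800^8) / (1 − 0.8800)] ≈ 81.8046 billion.

C$81.80 billion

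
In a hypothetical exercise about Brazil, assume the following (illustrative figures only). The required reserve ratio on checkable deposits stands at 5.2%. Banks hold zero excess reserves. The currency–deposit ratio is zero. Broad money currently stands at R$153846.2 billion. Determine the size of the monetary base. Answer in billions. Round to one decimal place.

With no currency drain and no excess reserves, the money multiplier is m = 1/rr = 1/0.052 ≈ 19.2307692.
The monetary base is MB = M / m = 153846.2 / 19.2307692 ≈ 8000.0024 billion.

R$8000.0 billion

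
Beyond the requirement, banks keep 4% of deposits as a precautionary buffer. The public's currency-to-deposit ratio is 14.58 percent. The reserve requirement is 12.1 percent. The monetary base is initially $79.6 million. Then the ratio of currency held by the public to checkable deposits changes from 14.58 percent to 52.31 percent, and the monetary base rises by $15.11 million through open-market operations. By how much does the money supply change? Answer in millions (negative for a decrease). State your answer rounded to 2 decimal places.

-86.42 million

Before: m₁ = (1 + 0.1458) / (0.121 + 0.04 + 0.1458) ≈ 3.73468, MB₁ = 79.6, so M₁ = 3.73468 × 79.6 ≈ 297.2805 million.
After: m₂ = (1 + 0.5231) / (0.121 + 0.04 + 0.5231) ≈ 2.22643, MB₂ = 79.6 + 15.11 = 94.71, so M₂ = 2.22643 × 94.71 ≈ 210.8652 million.
ΔM = M₂ − M₁ = 210.8652 − 297.2805 = -86.4153 million.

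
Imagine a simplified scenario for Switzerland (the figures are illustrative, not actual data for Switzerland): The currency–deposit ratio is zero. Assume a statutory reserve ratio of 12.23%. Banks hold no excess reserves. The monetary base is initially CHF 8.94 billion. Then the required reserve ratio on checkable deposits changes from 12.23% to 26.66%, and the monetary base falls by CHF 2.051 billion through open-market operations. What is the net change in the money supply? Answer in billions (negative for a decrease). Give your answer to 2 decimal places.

Before: m₁ = 1 / (0.1223) ≈ 8.1766, MB₁ = 8.94, so M₁ = 8.1766 × 8.94 ≈ 73.0988 billion.
After: m₂ = 1 / (0.2666) ≈ 3.7509, MB₂ = 8.94 − 2.051 = 6.889, so M₂ = 3.7509 × 6.889 ≈ 25.84 billion.
ΔM = M₂ − M₁ = 25.84 − 73.0988 = -47.2588 billion.

-47.26 billion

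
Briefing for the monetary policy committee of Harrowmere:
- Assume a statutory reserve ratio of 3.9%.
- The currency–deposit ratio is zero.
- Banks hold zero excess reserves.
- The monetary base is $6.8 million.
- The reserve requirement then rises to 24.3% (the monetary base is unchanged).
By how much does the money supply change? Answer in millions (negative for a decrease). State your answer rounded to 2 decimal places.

Initially m₁ = 1 / (0.039) ≈ 25.6410, so M₁ = 25.6410 × 6.8 = 174.3588 million.
After the change m₂ = 1 / (0.243) ≈ 4.1152, so M₂ = 4.1152 × 6.8 ≈ 27.9834 million.
ΔM = M₂ − M₁ = 27.9834 − 174.3588 = -146.3754 million.

-146.38 million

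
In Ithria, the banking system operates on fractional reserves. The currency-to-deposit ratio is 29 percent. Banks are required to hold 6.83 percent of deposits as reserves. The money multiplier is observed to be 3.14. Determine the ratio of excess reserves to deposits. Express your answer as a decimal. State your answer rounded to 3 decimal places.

Using m = 3.14. Since m = (1 + c)/(c + rr + e), the denominator satisfies c + rr + e = (1 + c)/m = (1 + 0.29) / 3.14 ≈ 0.410828.
With c = 0.29 and rr = 0.0683, the ratio of excess reserves to deposits is 0.410828 − 0.29 − 0.0683 = 0.052528.

0.053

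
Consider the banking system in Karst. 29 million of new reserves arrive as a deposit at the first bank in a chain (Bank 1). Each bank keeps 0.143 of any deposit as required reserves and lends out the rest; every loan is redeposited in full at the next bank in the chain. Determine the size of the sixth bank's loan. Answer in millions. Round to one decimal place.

11.5 million

Each bank lends a fraction (1 − rr) = 0.8570 of the deposit it receives, so Bank 6 receives 29·0.8570^5 and lends 29·0.8570^6 ≈ 11.4890 million.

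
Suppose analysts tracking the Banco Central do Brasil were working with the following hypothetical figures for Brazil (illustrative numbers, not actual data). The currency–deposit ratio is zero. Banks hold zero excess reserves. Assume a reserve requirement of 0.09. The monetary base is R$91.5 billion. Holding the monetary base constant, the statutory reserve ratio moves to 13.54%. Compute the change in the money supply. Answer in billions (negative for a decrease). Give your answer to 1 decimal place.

Initially m₁ = 1 / (0.09) ≈ 11.1111, so M₁ = 11.1111 × 91.5 ≈ 1016.6657 billion.
After the change m₂ = 1 / (0.1354) ≈ 7.3855, so M₂ = 7.3855 × 91.5 ≈ 675.7733 billion.
ΔM = M₂ − M₁ = 675.7733 − 1016.6657 = -340.8924 billion.

-340.9 billion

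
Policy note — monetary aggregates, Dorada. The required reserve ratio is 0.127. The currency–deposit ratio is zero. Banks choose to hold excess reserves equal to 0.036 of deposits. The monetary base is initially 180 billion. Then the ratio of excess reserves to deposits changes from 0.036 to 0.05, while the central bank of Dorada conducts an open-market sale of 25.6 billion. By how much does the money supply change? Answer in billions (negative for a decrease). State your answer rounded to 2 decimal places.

Before: m₁ = 1 / (0.127 + 0.036) ≈ 6.134969, MB₁ = 180, so M₁ = 6.134969 × 180 ≈ 1104.2944 billion.
After: m₂ = 1 / (0.127 + 0.05) ≈ 5.649718, MB₂ = 180 − 25.6 = 154.4, so M₂ = 5.649718 × 154.4 ≈ 872.3165 billion.
ΔM = M₂ − M₁ = 872.3165 − 1104.2944 = -231.9779 billion.

-231.98 billion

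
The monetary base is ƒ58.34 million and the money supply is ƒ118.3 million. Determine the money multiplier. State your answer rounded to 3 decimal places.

2.028

The money multiplier is m = M / MB = 118.3 / 58.34 ≈ 2.02777.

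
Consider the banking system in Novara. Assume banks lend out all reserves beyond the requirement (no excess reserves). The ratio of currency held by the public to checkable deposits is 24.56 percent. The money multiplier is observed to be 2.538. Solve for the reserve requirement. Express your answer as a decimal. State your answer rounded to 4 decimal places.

0.2452

Using m = 2.538. Since m = (1 + c)/(c + rr + e), the denominator satisfies c + rr + e = (1 + c)/m = (1 + 0.2456) / 2.538 ≈ 0.490780.
With c = 0.2456 and e = 0, the reserve requirement is 0.490780 − 0.2456 − 0 = 0.24518.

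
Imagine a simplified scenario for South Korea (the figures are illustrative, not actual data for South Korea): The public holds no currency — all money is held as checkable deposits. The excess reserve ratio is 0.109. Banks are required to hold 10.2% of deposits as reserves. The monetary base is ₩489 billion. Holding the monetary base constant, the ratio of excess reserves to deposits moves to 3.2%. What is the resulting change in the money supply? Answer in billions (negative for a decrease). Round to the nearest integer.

Initially m₁ = 1 / (0.102 + 0.109) ≈ 4.7393, so M₁ = 4.7393 × 489 = 2317.5177 billion.
After the change m₂ = 1 / (0.102 + 0.032) ≈ 7.4627, so M₂ = 7.4627 × 489 = 3649.2603 billion.
ΔM = M₂ − M₁ = 3649.2603 − 2317.5177 = 1331.7426 billion.

₩1332 billion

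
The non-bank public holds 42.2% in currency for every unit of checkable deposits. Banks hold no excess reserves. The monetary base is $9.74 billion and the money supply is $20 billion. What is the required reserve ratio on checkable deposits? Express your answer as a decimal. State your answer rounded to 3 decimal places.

Using m = M/MB = 20/9.74 ≈ 2.053388. Since m = (1 + c)/(c + rr + e), the denominator satisfies c + rr + e = (1 + c)/m = (1 + 0.422) / 2.053388 ≈ 0.692514.
With c = 0.422 and e = 0, the required reserve ratio on checkable deposits is 0.692514 − 0.422 − 0 = 0.270514.

0.271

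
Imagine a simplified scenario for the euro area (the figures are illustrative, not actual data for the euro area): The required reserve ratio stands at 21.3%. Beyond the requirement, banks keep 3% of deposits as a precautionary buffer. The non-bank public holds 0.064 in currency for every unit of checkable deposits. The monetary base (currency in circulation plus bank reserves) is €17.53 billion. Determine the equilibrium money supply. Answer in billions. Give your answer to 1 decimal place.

€60.8 billion

The money multiplier is m = (1 + c) / (rr + e + c) = (1 + 0.064) / (0.213 + 0.03 + 0.064) ≈ 3.4658.
So M = m × MB = 3.4658 × 17.53 ≈ 60.7555 billion.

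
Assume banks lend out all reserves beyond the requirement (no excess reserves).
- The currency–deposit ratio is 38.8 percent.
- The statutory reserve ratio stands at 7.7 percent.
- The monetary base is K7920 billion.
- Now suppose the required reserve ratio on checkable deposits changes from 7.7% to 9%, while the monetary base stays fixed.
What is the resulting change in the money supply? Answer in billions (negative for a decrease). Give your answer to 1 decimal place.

Initially m₁ = (1 + 0.388) / (0.077 + 0.388) ≈ 2.984946, so M₁ = 2.984946 × 7920 ≈ 23640.7723 billion.
After the change m₂ = (1 + 0.388) / (0.09 + 0.388) ≈ 2.903766, so M₂ = 2.903766 × 7920 ≈ 22997.8267 billion.
ΔM = M₂ − M₁ = 22997.8267 − 23640.7723 = -642.9456 billion.

-642.9 billion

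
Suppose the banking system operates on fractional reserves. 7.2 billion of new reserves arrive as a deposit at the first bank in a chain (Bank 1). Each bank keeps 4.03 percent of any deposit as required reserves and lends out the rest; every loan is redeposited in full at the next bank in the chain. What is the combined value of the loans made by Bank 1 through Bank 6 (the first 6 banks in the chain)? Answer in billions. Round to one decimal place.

37.5 billion

Bank i lends (1 − rr)^i of the original deposit: Bank 1 lends 7.2·0.9597 ≈ 6.9098, Bank 2 lends 7.2·0.9597² ≈ 6.6314, and so on.
Summing a geometric series: total = 7.2·[0.9597·(1 − 0.9597^6) / (1 − 0.9597)] ≈ 37.4998 billion.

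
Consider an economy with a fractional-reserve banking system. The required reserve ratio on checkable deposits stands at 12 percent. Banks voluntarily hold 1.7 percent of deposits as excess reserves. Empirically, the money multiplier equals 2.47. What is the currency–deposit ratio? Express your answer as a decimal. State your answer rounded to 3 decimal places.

0.450

Using m = 2.47. From m = (1 + c)/(c + rr + e), rearranging gives 1 + c = m·(c + rr + e), so c·(1 − m) = m·(rr + e) − 1.
Hence c = [m·(rr + e) − 1]/(1 − m) = [2.47 × (0.12 + 0.017) − 1] / (1 − 2.47) ≈ 0.450075.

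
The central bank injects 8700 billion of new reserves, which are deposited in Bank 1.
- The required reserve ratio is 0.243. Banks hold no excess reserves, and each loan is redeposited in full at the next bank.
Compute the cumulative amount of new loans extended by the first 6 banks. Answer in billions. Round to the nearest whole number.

22002 billion

Bank i lends (1 − rr)^i of the original deposit: Bank 1 lends 8700·0.7570 = 6585.9000, Bank 2 lends 8700·0.7570² = 4985.5263, and so on.
Summing a geometric series: total = 8700·[0.7570·(1 − 0.7570^6) / (1 − 0.7570)] ≈ 22002.3052 billion.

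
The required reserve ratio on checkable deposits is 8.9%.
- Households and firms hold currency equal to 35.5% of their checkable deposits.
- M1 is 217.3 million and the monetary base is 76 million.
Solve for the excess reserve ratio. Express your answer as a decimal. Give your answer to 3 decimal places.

0.030

Using m = M/MB = 217.3/76 ≈ 2.859211. Since m = (1 + c)/(c + rr + e), the denominator satisfies c + rr + e = (1 + c)/m = (1 + 0.355) / 2.859211 ≈ 0.473907.
With c = 0.355 and rr = 0.089, the excess reserve ratio is 0.473907 − 0.355 − 0.089 = 0.029907.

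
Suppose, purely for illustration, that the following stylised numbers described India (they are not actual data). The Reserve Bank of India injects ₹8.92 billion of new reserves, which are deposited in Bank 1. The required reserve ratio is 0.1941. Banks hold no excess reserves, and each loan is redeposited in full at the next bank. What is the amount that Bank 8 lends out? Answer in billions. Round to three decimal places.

Each bank lends a fraction (1 − rr) = 0.8059 of the deposit it receives, so Bank 8 receives 8.92·0.8059^7 and lends 8.92·0.8059^8 ≈ 1.5871 billion.

₹1.587 billion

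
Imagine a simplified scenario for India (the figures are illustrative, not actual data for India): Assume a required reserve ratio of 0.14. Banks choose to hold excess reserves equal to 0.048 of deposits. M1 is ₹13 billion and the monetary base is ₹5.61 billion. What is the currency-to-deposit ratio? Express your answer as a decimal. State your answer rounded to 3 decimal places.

Using m = M/MB = 13/5.61 ≈ 2.317291. From m = (1 + c)/(c + rr + e), rearranging gives 1 + c = m·(c + rr + e), so c·(1 − m) = m·(rr + e) − 1.
Hence c = [m·(rr + e) − 1]/(1 − m) = [2.317291 × (0.14 + 0.048) − 1] / (1 − 2.317291) ≈ 0.428417.

0.428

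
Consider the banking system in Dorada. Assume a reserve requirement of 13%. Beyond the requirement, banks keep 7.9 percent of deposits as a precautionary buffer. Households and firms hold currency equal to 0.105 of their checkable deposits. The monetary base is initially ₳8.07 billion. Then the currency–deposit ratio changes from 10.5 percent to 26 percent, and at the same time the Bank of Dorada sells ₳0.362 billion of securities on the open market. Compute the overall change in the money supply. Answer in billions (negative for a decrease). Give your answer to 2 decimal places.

Before: m₁ = (1 + 0.105) / (0.13 + 0.079 + 0.105) ≈ 3.5191, MB₁ = 8.07, so M₁ = 3.5191 × 8.07 ≈ 28.3991 billion.
After: m₂ = (1 + 0.26) / (0.13 + 0.079 + 0.26) ≈ 2.6866, MB₂ = 8.07 − 0.362 = 7.708, so M₂ = 2.6866 × 7.708 ≈ 20.7083 billion.
ΔM = M₂ − M₁ = 20.7083 − 28.3991 = -7.6908 billion.

-7.69 billion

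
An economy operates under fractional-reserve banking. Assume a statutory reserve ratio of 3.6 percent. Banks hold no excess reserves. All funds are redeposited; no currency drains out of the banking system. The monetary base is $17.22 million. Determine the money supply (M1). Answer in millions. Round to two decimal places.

With no currency drain or excess reserves, the money multiplier is m = 1/rr = 1/0.036 ≈ 27.77778.
Money supply M = m × MB = 27.77778 × 17.22 ≈ 478.3334 million.

$478.33 million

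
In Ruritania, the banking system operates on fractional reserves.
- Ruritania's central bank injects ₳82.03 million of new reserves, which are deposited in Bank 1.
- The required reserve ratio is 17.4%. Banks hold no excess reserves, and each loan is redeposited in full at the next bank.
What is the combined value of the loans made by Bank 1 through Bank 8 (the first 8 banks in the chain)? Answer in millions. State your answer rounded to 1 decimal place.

₳305.0 million

Bank i lends (1 − rr)^i of the original deposit: Bank 1 lends 82.03·0.8260 ≈ 67.7568, Bank 2 lends 82.03·0.8260² ≈ 55.9671, and so on.
Summing a geometric series: total = 82.03·[0.8260·(1 − 0.8260^8) / (1 − 0.8260)] ≈ 305.0259 million.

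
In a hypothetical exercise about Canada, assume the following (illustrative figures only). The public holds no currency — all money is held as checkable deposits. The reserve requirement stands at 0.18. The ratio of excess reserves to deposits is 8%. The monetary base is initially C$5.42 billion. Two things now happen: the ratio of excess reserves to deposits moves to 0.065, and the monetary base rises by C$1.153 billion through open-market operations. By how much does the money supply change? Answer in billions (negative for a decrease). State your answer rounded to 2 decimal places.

Before: m₁ = 1 / (0.18 + 0.08) ≈ 3.8462, MB₁ = 5.42, so M₁ = 3.8462 × 5.42 ≈ 20.8464 billion.
After: m₂ = 1 / (0.18 + 0.065) ≈ 4.0816, MB₂ = 5.42 + 1.153 = 6.573, so M₂ = 4.0816 × 6.573 ≈ 26.8284 billion.
ΔM = M₂ − M₁ = 26.8284 − 20.8464 = 5.982 billion.

C$5.98 billion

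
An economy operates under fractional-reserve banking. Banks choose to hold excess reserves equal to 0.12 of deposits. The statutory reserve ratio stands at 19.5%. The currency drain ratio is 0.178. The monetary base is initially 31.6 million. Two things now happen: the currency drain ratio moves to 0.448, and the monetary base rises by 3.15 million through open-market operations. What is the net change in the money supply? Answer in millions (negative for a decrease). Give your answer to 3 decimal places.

Before: m₁ = (1 + 0.178) / (0.195 + 0.12 + 0.178) ≈ 2.389452, MB₁ = 31.6, so M₁ = 2.389452 × 31.6 ≈ 75.5067 million.
After: m₂ = (1 + 0.448) / (0.195 + 0.12 + 0.448) ≈ 1.897772, MB₂ = 31.6 + 3.15 = 34.75, so M₂ = 1.897772 × 34.75 ≈ 65.9476 million.
ΔM = M₂ − M₁ = 65.9476 − 75.5067 = -9.5591 million.

-9.559 million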